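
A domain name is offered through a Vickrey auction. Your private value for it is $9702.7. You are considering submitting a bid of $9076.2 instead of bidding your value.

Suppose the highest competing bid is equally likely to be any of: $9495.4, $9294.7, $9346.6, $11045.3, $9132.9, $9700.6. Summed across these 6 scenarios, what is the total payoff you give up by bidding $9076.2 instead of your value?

The deviation costs you only when the competing bid falls strictly between $9076.2 and $9702.7; elsewhere both bids give the same outcome.
$9495.4: truthful payoff $207.3, deviation payoff $0 → loss $207.3.
$9294.7: truthful payoff $408, deviation payoff $0 → loss $408.
$9346.6: truthful payoff $356.1, deviation payoff $0 → loss $356.1.
$11045.3: outcomes coincide → loss $0.
$9132.9: truthful payoff $569.8, deviation payoff $0 → loss $569.8.
$9700.6: truthful payoff $2.1, deviation payoff $0 → loss $2.1.
Total loss = $207.3 + $408 + $356.1 + $569.8 + $2.1 = $1543.3.

$1543.3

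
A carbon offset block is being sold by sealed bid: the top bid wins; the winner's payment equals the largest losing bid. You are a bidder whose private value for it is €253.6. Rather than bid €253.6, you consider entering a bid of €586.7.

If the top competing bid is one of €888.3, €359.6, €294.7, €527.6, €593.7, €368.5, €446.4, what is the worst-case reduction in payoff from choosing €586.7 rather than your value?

€274

€888.3: same outcome either way → loss €0.
€359.6: truthful gives €0, deviation gives −€106 → loss €106.
€294.7: truthful gives €0, deviation gives −€41.1 → loss €41.1.
€527.6: truthful gives €0, deviation gives −€274 → loss €274.
€593.7: same outcome either way → loss €0.
€368.5: truthful gives €0, deviation gives −€114.9 → loss €114.9.
€446.4: truthful gives €0, deviation gives −€192.8 → loss €192.8.
Maximum loss: €274.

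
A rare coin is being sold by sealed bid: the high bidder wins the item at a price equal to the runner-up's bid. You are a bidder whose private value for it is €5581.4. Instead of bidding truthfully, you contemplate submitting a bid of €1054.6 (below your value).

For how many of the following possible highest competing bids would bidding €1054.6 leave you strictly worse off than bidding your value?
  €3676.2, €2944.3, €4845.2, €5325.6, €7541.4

The deviation hurts exactly when the highest competing bid lies strictly between €1054.6 and €5581.4 — underbidding then forfeits a profitable win.
€3676.2: inside the interval → strictly worse (loss €1905.2).
€2944.3: inside the interval → strictly worse (loss €2637.1).
€4845.2: inside the interval → strictly worse (loss €736.2).
€5325.6: inside the interval → strictly worse (loss €255.8).
€7541.4: above both → same outcome either way.
Count: 4.

4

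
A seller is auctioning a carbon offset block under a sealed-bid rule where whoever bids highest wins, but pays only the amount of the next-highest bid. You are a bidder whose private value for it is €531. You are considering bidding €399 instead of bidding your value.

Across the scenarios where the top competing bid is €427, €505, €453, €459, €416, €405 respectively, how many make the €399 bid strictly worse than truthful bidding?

6

The deviation hurts exactly when the highest competing bid lies strictly between €399 and €531 — underbidding then forfeits a profitable win.
€427: inside the interval → strictly worse (loss €104).
€505: inside the interval → strictly worse (loss €26).
€453: inside the interval → strictly worse (loss €78).
€459: inside the interval → strictly worse (loss €72).
€416: inside the interval → strictly worse (loss €115).
€405: inside the interval → strictly worse (loss €126).
Count: 6.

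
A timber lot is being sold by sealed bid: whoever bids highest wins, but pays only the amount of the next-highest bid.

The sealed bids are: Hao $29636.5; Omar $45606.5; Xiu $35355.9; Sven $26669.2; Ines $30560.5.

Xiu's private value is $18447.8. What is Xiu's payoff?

Highest bid: Omar at $45606.5, so Omar wins.
Second-highest bid: Xiu at $35355.9 — that is the price the winner pays.
Xiu did not win, so Xiu pays nothing and receives nothing: payoff $0.

$0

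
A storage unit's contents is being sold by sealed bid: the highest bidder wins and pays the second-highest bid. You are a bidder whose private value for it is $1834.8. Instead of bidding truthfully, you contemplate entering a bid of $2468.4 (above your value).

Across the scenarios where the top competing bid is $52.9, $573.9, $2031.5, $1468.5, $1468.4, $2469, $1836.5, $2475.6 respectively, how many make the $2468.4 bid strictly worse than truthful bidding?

2

The deviation hurts exactly when the highest competing bid lies strictly between $1834.8 and $2468.4 — overbidding then wins at a price above your value.
$52.9: below both → same outcome either way.
$573.9: below both → same outcome either way.
$2031.5: inside the interval → strictly worse (loss $196.7).
$1468.5: below both → same outcome either way.
$1468.4: below both → same outcome either way.
$2469: above both → same outcome either way.
$1836.5: inside the interval → strictly worse (loss $1.7).
$2475.6: above both → same outcome either way.
Count: 2.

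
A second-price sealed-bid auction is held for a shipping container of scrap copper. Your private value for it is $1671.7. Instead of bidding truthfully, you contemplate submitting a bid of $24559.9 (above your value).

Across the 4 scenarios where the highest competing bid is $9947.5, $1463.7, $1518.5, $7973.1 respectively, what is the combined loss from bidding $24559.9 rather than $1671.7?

The deviation costs you only when the competing bid falls strictly between $1671.7 and $24559.9; elsewhere both bids give the same outcome.
$9947.5: truthful payoff $0, deviation payoff −$8275.8 → loss $8275.8.
$1463.7: outcomes coincide → loss $0.
$1518.5: outcomes coincide → loss $0.
$7973.1: truthful payoff $0, deviation payoff −$6301.4 → loss $6301.4.
Total loss = $8275.8 + $6301.4 = $14577.2.
In a second-price auction your bid sets only whether you win, not what you pay, so bidding your true value is weakly dominant.

$14577.2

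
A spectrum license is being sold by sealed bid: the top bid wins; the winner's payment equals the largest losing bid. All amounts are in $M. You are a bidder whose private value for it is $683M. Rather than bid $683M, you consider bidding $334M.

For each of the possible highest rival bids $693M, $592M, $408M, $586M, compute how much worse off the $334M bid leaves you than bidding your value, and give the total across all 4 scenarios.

$463M

The deviation costs you only when the competing bid falls strictly between $334M and $683M; elsewhere both bids give the same outcome.
$693M: outcomes coincide → loss $0M.
$592M: truthful payoff $91M, deviation payoff $0M → loss $91M.
$408M: truthful payoff $275M, deviation payoff $0M → loss $275M.
$586M: truthful payoff $97M, deviation payoff $0M → loss $97M.
Total loss = $91M + $275M + $97M = $463M.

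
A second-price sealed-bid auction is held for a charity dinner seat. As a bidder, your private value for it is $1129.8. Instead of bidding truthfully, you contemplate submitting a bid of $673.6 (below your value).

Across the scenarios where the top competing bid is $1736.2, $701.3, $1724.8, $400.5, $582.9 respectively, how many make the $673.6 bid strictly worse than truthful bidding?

The deviation hurts exactly when the highest competing bid lies strictly between $673.6 and $1129.8 — underbidding then forfeits a profitable win.
$1736.2: above both → same outcome either way.
$701.3: inside the interval → strictly worse (loss $428.5).
$1724.8: above both → same outcome either way.
$400.5: below both → same outcome either way.
$582.9: below both → same outcome either way.
Count: 1.

1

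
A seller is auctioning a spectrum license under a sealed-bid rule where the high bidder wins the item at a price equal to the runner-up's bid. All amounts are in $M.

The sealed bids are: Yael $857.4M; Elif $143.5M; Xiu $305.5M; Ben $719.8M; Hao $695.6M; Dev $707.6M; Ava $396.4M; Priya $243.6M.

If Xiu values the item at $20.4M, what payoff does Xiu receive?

Highest bid: Yael at $857.4M, so Yael wins.
Second-highest bid: Ben at $719.8M — that is the price the winner pays.
Xiu did not win, so Xiu pays nothing and receives nothing: payoff $0M.

$0M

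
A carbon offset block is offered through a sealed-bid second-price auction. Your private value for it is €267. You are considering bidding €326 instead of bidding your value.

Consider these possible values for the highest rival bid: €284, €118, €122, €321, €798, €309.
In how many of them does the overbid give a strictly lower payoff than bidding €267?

3

The deviation hurts exactly when the highest competing bid lies strictly between €267 and €326 — overbidding then wins at a price above your value.
€284: inside the interval → strictly worse (loss €17).
€118: below both → same outcome either way.
€122: below both → same outcome either way.
€321: inside the interval → strictly worse (loss €54).
€798: above both → same outcome either way.
€309: inside the interval → strictly worse (loss €42).
Count: 3.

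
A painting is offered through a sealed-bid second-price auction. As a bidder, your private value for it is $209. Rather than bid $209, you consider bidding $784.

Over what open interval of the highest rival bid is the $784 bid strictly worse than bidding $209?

($209, $784)

If the competing bid is below $209, both bids win at the same price — no difference.
If it is above $784, both bids lose — no difference.
If it lies strictly between $209 and $784, bidding your value loses (payoff 0) while bidding $784 wins at a price above your value (payoff negative).
So the deviation strictly hurts on the open interval ($209, $784).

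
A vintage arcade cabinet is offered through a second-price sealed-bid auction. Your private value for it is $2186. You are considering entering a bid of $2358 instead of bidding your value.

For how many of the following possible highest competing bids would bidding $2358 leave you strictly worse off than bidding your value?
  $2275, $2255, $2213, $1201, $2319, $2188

5

The deviation hurts exactly when the highest competing bid lies strictly between $2186 and $2358 — overbidding then wins at a price above your value.
$2275: inside the interval → strictly worse (loss $89).
$2255: inside the interval → strictly worse (loss $69).
$2213: inside the interval → strictly worse (loss $27).
$1201: below both → same outcome either way.
$2319: inside the interval → strictly worse (loss $133).
$2188: inside the interval → strictly worse (loss $2).
Count: 5.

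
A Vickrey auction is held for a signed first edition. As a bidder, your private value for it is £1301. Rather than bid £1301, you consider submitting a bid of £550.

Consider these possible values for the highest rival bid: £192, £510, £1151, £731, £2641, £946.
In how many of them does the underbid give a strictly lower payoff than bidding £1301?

3

The deviation hurts exactly when the highest competing bid lies strictly between £550 and £1301 — underbidding then forfeits a profitable win.
£192: below both → same outcome either way.
£510: below both → same outcome either way.
£1151: inside the interval → strictly worse (loss £150).
£731: inside the interval → strictly worse (loss £570).
£2641: above both → same outcome either way.
£946: inside the interval → strictly worse (loss £355).
Count: 3.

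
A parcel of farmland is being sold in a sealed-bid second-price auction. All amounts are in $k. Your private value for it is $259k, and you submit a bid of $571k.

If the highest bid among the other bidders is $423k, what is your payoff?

−$164k

Your bid $571k exceeds the highest competing bid $423k, so you win.
In a second-price auction the winner pays the second-highest bid, $423k.
Payoff = value − price = $259k − $423k = −$164k.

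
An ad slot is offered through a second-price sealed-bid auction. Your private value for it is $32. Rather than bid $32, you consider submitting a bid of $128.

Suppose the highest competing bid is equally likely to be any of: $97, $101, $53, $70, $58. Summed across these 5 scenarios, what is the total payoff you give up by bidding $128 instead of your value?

$219

The deviation costs you only when the competing bid falls strictly between $32 and $128; elsewhere both bids give the same outcome.
$97: truthful payoff $0, deviation payoff −$65 → loss $65.
$101: truthful payoff $0, deviation payoff −$69 → loss $69.
$53: truthful payoff $0, deviation payoff −$21 → loss $21.
$70: truthful payoff $0, deviation payoff −$38 → loss $38.
$58: truthful payoff $0, deviation payoff −$26 → loss $26.
Total loss = $65 + $69 + $21 + $38 + $26 = $219.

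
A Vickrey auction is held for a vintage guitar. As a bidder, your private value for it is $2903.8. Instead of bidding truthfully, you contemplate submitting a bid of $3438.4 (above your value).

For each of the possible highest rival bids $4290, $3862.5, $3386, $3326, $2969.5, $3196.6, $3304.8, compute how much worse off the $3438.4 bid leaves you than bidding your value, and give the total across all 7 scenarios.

$1663.9

The deviation costs you only when the competing bid falls strictly between $2903.8 and $3438.4; elsewhere both bids give the same outcome.
$4290: outcomes coincide → loss $0.
$3862.5: outcomes coincide → loss $0.
$3386: truthful payoff $0, deviation payoff −$482.2 → loss $482.2.
$3326: truthful payoff $0, deviation payoff −$422.2 → loss $422.2.
$2969.5: truthful payoff $0, deviation payoff −$65.7 → loss $65.7.
$3196.6: truthful payoff $0, deviation payoff −$292.8 → loss $292.8.
$3304.8: truthful payoff $0, deviation payoff −$401 → loss $401.
Total loss = $482.2 + $422.2 + $65.7 + $292.8 + $401 = $1663.9.
In a second-price auction your bid sets only whether you win, not what you pay, so bidding your true value is weakly dominant.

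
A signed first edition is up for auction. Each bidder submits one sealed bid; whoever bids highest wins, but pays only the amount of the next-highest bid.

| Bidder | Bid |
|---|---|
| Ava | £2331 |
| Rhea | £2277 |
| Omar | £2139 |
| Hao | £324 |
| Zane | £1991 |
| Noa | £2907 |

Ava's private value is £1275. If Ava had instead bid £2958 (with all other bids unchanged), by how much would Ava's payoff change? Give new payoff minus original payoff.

−£1632

The highest bid among the other bidders is £2907; Ava's bid doesn't change that.
Original bid £2331: Ava is not highest (top rival bid is £2907); payoff £0.
Alternative bid £2958: Ava is highest, pays the top rival bid £2907; payoff £1275 − £2907 = −£1632.
Change in payoff = −£1632 − (£0) = −£1632.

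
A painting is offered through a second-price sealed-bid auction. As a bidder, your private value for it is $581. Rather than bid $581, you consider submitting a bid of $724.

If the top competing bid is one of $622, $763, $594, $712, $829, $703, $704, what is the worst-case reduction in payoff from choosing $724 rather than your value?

$622: truthful gives $0, deviation gives −$41 → loss $41.
$763: same outcome either way → loss $0.
$594: truthful gives $0, deviation gives −$13 → loss $13.
$712: truthful gives $0, deviation gives −$131 → loss $131.
$829: same outcome either way → loss $0.
$703: truthful gives $0, deviation gives −$122 → loss $122.
$704: truthful gives $0, deviation gives −$123 → loss $123.
Maximum loss: $131.

$131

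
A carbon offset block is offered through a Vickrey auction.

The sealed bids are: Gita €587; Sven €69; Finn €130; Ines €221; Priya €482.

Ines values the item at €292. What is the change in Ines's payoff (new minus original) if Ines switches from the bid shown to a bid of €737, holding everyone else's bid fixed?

−€295

The highest bid among the other bidders is €587; Ines's bid doesn't change that.
Original bid €221: Ines is not highest (top rival bid is €587); payoff €0.
Alternative bid €737: Ines is highest, pays the top rival bid €587; payoff €292 − €587 = −€295.
Change in payoff = −€295 − (€0) = −€295.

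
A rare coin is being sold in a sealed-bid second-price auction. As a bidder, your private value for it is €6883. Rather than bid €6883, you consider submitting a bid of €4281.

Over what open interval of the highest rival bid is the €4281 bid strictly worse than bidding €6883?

If the competing bid is below €4281, both bids win at the same price — no difference.
If it is above €6883, both bids lose — no difference.
If it lies strictly between €4281 and €6883, bidding your value wins at a price below your value (positive payoff) while bidding €4281 loses (payoff 0).
So the deviation strictly hurts on the open interval (€4281, €6883).
Because the price is fixed by the runner-up's bid, deviating from your value can only change a good outcome into a bad one — never the reverse.

(€4281, €6883)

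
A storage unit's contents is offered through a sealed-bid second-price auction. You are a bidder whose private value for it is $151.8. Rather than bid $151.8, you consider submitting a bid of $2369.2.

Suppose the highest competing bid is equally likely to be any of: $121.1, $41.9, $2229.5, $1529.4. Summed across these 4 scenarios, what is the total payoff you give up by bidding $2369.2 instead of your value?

$3455.3

The deviation costs you only when the competing bid falls strictly between $151.8 and $2369.2; elsewhere both bids give the same outcome.
$121.1: outcomes coincide → loss $0.
$41.9: outcomes coincide → loss $0.
$2229.5: truthful payoff $0, deviation payoff −$2077.7 → loss $2077.7.
$1529.4: truthful payoff $0, deviation payoff −$1377.6 → loss $1377.6.
Total loss = $2077.7 + $1377.6 = $3455.3.
Truthful bidding weakly dominates here: raising your bid can only win items priced above your value, and lowering it can only forfeit items priced below.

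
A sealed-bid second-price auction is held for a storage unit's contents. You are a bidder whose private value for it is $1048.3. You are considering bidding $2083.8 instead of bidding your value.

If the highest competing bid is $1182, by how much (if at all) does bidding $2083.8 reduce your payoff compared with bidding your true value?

$133.7

Bidding your value $1048.3: you lose (since $1048.3 < $1182). Payoff $0.
Bidding $2083.8: you win and pay $1182. Payoff $1048.3 − $1182 = −$133.7.
The competing bid $1182 lies between your value and your inflated bid, so overbidding wins an item priced above your value.
Loss from deviating = $0 − (−$133.7) = $133.7.
Truthful bidding weakly dominates here: raising your bid can only win items priced above your value, and lowering it can only forfeit items priced below.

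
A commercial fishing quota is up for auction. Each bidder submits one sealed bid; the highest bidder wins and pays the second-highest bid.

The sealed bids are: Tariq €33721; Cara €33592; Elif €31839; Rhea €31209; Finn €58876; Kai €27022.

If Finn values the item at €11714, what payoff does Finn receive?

Highest bid: Finn at €58876, so Finn wins.
Second-highest bid: Tariq at €33721 — that is the price the winner pays.
Finn's payoff = value − price = €11714 − €33721 = −€22007.

−€22007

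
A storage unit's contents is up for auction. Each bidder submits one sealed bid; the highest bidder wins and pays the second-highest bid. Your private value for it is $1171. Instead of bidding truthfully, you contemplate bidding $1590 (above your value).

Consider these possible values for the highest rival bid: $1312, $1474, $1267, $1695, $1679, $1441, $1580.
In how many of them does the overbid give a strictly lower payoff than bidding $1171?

5

The deviation hurts exactly when the highest competing bid lies strictly between $1171 and $1590 — overbidding then wins at a price above your value.
$1312: inside the interval → strictly worse (loss $141).
$1474: inside the interval → strictly worse (loss $303).
$1267: inside the interval → strictly worse (loss $96).
$1695: above both → same outcome either way.
$1679: above both → same outcome either way.
$1441: inside the interval → strictly worse (loss $270).
$1580: inside the interval → strictly worse (loss $409).
Count: 5.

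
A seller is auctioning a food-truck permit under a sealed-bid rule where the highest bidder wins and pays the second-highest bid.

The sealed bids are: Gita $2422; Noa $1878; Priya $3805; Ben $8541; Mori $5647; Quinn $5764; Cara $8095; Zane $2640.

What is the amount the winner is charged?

$8095

Highest bid: Ben at $8541, so Ben wins.
Second-highest bid: Cara at $8095 — that is the price the winner pays.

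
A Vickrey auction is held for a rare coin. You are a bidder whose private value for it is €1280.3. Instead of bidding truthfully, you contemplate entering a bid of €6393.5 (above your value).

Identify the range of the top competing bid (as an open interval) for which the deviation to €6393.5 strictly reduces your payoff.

If the competing bid is below €1280.3, both bids win at the same price — no difference.
If it is above €6393.5, both bids lose — no difference.
If it lies strictly between €1280.3 and €6393.5, bidding your value loses (payoff 0) while bidding €6393.5 wins at a price above your value (payoff negative).
So the deviation strictly hurts on the open interval (€1280.3, €6393.5).

(€1280.3, €6393.5)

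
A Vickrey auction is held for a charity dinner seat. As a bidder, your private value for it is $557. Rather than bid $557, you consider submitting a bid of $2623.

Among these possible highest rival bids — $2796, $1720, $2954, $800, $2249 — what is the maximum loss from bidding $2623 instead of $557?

$1692

$2796: same outcome either way → loss $0.
$1720: truthful gives $0, deviation gives −$1163 → loss $1163.
$2954: same outcome either way → loss $0.
$800: truthful gives $0, deviation gives −$243 → loss $243.
$2249: truthful gives $0, deviation gives −$1692 → loss $1692.
Maximum loss: $1692.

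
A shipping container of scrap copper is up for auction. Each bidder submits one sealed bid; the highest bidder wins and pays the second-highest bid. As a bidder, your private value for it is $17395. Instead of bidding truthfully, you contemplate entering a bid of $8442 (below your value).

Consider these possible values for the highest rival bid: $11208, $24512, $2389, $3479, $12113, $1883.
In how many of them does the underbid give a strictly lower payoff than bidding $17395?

The deviation hurts exactly when the highest competing bid lies strictly between $8442 and $17395 — underbidding then forfeits a profitable win.
$11208: inside the interval → strictly worse (loss $6187).
$24512: above both → same outcome either way.
$2389: below both → same outcome either way.
$3479: below both → same outcome either way.
$12113: inside the interval → strictly worse (loss $5282).
$1883: below both → same outcome either way.
Count: 2.

2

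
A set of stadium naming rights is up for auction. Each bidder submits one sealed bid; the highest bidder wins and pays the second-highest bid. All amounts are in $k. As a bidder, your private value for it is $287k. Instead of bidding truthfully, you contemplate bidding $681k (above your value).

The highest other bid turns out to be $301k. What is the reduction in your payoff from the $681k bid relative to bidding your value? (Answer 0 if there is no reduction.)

Bidding your value $287k: you lose (since $287k < $301k). Payoff $0k.
Bidding $681k: you win and pay $301k. Payoff $287k − $301k = −$14k.
The competing bid $301k lies between your value and your inflated bid, so overbidding wins an item priced above your value.
Loss from deviating = $0k − (−$14k) = $14k.

$14k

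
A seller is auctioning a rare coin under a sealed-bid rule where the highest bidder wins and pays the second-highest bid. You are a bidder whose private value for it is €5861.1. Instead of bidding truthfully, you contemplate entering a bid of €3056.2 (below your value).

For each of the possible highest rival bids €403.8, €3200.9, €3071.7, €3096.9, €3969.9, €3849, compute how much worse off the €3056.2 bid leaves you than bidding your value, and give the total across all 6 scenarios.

The deviation costs you only when the competing bid falls strictly between €3056.2 and €5861.1; elsewhere both bids give the same outcome.
€403.8: outcomes coincide → loss €0.
€3200.9: truthful payoff €2660.2, deviation payoff €0 → loss €2660.2.
€3071.7: truthful payoff €2789.4, deviation payoff €0 → loss €2789.4.
€3096.9: truthful payoff €2764.2, deviation payoff €0 → loss €2764.2.
€3969.9: truthful payoff €1891.2, deviation payoff €0 → loss €1891.2.
€3849: truthful payoff €2012.1, deviation payoff €0 → loss €2012.1.
Total loss = €2660.2 + €2789.4 + €2764.2 + €1891.2 + €2012.1 = €12117.1.

€12117.1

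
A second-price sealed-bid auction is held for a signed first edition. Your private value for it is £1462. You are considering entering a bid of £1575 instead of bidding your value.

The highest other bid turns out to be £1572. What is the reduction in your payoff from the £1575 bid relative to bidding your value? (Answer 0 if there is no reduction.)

£110

Bidding your value £1462: you lose (since £1462 < £1572). Payoff £0.
Bidding £1575: you win and pay £1572. Payoff £1462 − £1572 = −£110.
The competing bid £1572 lies between your value and your inflated bid, so overbidding wins an item priced above your value.
Loss from deviating = £0 − (−£110) = £110.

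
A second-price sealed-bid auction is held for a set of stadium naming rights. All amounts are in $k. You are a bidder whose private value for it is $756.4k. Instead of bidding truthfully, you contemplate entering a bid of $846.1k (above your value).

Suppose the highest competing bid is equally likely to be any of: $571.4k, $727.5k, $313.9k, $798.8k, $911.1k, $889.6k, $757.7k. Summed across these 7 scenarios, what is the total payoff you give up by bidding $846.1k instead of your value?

The deviation costs you only when the competing bid falls strictly between $756.4k and $846.1k; elsewhere both bids give the same outcome.
$571.4k: outcomes coincide → loss $0k.
$727.5k: outcomes coincide → loss $0k.
$313.9k: outcomes coincide → loss $0k.
$798.8k: truthful payoff $0k, deviation payoff −$42.4k → loss $42.4k.
$911.1k: outcomes coincide → loss $0k.
$889.6k: outcomes coincide → loss $0k.
$757.7k: truthful payoff $0k, deviation payoff −$1.3k → loss $1.3k.
Total loss = $42.4k + $1.3k = $43.7k.

$43.7k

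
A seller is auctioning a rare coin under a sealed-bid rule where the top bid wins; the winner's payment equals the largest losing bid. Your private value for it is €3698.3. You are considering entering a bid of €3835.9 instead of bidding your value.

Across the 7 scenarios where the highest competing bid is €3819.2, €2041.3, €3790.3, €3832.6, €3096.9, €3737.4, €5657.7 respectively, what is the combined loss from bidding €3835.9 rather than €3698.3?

The deviation costs you only when the competing bid falls strictly between €3698.3 and €3835.9; elsewhere both bids give the same outcome.
€3819.2: truthful payoff €0, deviation payoff −€120.9 → loss €120.9.
€2041.3: outcomes coincide → loss €0.
€3790.3: truthful payoff €0, deviation payoff −€92 → loss €92.
€3832.6: truthful payoff €0, deviation payoff −€134.3 → loss €134.3.
€3096.9: outcomes coincide → loss €0.
€3737.4: truthful payoff €0, deviation payoff −€39.1 → loss €39.1.
€5657.7: outcomes coincide → loss €0.
Total loss = €120.9 + €92 + €134.3 + €39.1 = €386.3.

€386.3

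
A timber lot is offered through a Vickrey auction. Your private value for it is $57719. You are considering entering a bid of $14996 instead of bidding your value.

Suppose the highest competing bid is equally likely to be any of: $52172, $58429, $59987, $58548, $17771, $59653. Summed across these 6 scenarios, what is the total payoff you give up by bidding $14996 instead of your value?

$45495

The deviation costs you only when the competing bid falls strictly between $14996 and $57719; elsewhere both bids give the same outcome.
$52172: truthful payoff $5547, deviation payoff $0 → loss $5547.
$58429: outcomes coincide → loss $0.
$59987: outcomes coincide → loss $0.
$58548: outcomes coincide → loss $0.
$17771: truthful payoff $39948, deviation payoff $0 → loss $39948.
$59653: outcomes coincide → loss $0.
Total loss = $5547 + $39948 = $45495.
Because the price is fixed by the runner-up's bid, deviating from your value can only change a good outcome into a bad one — never the reverse.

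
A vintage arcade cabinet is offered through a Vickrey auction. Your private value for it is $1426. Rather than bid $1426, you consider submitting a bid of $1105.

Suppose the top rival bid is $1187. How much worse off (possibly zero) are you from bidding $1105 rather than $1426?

Bidding your value $1426: you win (since $1426 > $1187) and pay $1187. Payoff $239.
Bidding $1105: you lose. Payoff $0.
The competing bid $1187 lies between your shaded bid and your value, so underbidding forfeits an item you could have won at a profitable price.
Loss from deviating = $239 − ($0) = $239.
In a second-price auction your bid sets only whether you win, not what you pay, so bidding your true value is weakly dominant.

$239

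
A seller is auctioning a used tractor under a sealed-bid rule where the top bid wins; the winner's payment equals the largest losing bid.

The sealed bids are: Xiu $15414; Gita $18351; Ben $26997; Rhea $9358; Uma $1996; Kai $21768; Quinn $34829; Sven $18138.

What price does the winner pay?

$26997

Highest bid: Quinn at $34829, so Quinn wins.
Second-highest bid: Ben at $26997 — that is the price the winner pays.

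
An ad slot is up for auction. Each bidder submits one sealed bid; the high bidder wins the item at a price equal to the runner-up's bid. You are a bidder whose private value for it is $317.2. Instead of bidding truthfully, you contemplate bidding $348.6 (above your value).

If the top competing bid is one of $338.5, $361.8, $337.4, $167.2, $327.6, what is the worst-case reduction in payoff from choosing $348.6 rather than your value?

$21.3

$338.5: truthful gives $0, deviation gives −$21.3 → loss $21.3.
$361.8: same outcome either way → loss $0.
$337.4: truthful gives $0, deviation gives −$20.2 → loss $20.2.
$167.2: same outcome either way → loss $0.
$327.6: truthful gives $0, deviation gives −$10.4 → loss $10.4.
Maximum loss: $21.3.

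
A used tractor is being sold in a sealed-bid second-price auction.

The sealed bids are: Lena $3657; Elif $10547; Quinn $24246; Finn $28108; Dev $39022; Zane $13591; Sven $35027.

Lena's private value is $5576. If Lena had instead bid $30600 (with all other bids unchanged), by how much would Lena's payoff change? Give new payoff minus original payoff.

$0

The highest bid among the other bidders is $39022; Lena's bid doesn't change that.
Original bid $3657: Lena is not highest (top rival bid is $39022); payoff $0.
Alternative bid $30600: Lena is not highest (top rival bid is $39022); payoff $0.
Change in payoff = $0 − ($0) = $0.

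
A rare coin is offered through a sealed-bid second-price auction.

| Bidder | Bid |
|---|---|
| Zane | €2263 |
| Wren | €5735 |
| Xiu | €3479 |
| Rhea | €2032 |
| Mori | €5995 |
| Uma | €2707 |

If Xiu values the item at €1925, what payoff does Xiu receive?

Highest bid: Mori at €5995, so Mori wins.
Second-highest bid: Wren at €5735 — that is the price the winner pays.
Xiu did not win, so Xiu pays nothing and receives nothing: payoff €0.

€0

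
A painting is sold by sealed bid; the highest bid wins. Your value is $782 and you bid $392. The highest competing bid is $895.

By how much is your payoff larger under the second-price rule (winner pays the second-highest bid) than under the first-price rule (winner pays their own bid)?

$0

Your bid $392 is below $895, so you lose under either rule.
Payoff is $0 in both cases; difference = $0.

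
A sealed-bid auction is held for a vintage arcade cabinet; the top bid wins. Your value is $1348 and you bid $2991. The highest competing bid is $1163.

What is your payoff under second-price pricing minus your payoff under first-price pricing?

$1828

You have the highest bid, so you win under either rule.
Second-price: pay $1163 → payoff $185.
First-price: pay your own bid $2991 → payoff −$1643.
Difference = $185 − (−$1643) = $1828.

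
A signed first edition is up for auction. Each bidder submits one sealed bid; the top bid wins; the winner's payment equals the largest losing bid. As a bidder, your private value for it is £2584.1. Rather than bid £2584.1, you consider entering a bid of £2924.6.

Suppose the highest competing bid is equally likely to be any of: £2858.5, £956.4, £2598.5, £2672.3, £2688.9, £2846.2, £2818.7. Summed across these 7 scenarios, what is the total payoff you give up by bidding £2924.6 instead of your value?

£978.5

The deviation costs you only when the competing bid falls strictly between £2584.1 and £2924.6; elsewhere both bids give the same outcome.
£2858.5: truthful payoff £0, deviation payoff −£274.4 → loss £274.4.
£956.4: outcomes coincide → loss £0.
£2598.5: truthful payoff £0, deviation payoff −£14.4 → loss £14.4.
£2672.3: truthful payoff £0, deviation payoff −£88.2 → loss £88.2.
£2688.9: truthful payoff £0, deviation payoff −£104.8 → loss £104.8.
£2846.2: truthful payoff £0, deviation payoff −£262.1 → loss £262.1.
£2818.7: truthful payoff £0, deviation payoff −£234.6 → loss £234.6.
Total loss = £274.4 + £14.4 + £88.2 + £104.8 + £262.1 + £234.6 = £978.5.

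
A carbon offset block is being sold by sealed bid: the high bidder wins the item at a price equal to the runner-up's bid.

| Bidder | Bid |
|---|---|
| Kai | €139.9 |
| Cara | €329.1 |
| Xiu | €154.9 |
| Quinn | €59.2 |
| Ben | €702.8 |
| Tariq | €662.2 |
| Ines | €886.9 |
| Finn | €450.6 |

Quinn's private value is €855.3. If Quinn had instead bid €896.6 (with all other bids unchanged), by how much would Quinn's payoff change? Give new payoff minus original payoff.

−€31.6

The highest bid among the other bidders is €886.9; Quinn's bid doesn't change that.
Original bid €59.2: Quinn is not highest (top rival bid is €886.9); payoff €0.
Alternative bid €896.6: Quinn is highest, pays the top rival bid €886.9; payoff €855.3 − €886.9 = −€31.6.
Change in payoff = −€31.6 − (€0) = −€31.6.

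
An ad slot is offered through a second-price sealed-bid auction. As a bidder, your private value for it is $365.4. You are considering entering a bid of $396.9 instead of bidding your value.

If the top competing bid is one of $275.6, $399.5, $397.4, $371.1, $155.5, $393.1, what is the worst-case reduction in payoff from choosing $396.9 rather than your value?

$275.6: same outcome either way → loss $0.
$399.5: same outcome either way → loss $0.
$397.4: same outcome either way → loss $0.
$371.1: truthful gives $0, deviation gives −$5.7 → loss $5.7.
$155.5: same outcome either way → loss $0.
$393.1: truthful gives $0, deviation gives −$27.7 → loss $27.7.
Maximum loss: $27.7.

$27.7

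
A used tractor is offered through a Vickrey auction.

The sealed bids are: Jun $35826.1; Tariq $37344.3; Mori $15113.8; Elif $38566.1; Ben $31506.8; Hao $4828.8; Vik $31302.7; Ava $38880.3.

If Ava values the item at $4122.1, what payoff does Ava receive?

−$34444

Highest bid: Ava at $38880.3, so Ava wins.
Second-highest bid: Elif at $38566.1 — that is the price the winner pays.
Ava's payoff = value − price = $4122.1 − $38566.1 = −$34444.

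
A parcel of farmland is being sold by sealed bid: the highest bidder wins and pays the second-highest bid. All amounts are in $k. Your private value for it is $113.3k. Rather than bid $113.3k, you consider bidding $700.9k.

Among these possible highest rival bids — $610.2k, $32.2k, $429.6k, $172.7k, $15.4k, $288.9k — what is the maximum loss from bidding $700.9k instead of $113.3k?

$496.9k

$610.2k: truthful gives $0k, deviation gives −$496.9k → loss $496.9k.
$32.2k: same outcome either way → loss $0k.
$429.6k: truthful gives $0k, deviation gives −$316.3k → loss $316.3k.
$172.7k: truthful gives $0k, deviation gives −$59.4k → loss $59.4k.
$15.4k: same outcome either way → loss $0k.
$288.9k: truthful gives $0k, deviation gives −$175.6k → loss $175.6k.
Maximum loss: $496.9k.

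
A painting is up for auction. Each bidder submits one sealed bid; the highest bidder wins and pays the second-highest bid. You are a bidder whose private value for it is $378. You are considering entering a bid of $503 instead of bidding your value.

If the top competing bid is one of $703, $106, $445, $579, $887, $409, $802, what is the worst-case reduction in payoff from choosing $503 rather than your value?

$703: same outcome either way → loss $0.
$106: same outcome either way → loss $0.
$445: truthful gives $0, deviation gives −$67 → loss $67.
$579: same outcome either way → loss $0.
$887: same outcome either way → loss $0.
$409: truthful gives $0, deviation gives −$31 → loss $31.
$802: same outcome either way → loss $0.
Maximum loss: $67.

$67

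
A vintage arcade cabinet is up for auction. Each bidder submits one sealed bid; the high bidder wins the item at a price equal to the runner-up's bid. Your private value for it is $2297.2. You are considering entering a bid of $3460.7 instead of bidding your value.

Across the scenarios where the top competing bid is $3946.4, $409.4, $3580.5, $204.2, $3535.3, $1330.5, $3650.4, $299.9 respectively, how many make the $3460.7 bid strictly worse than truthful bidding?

0

The deviation hurts exactly when the highest competing bid lies strictly between $2297.2 and $3460.7 — overbidding then wins at a price above your value.
$3946.4: above both → same outcome either way.
$409.4: below both → same outcome either way.
$3580.5: above both → same outcome either way.
$204.2: below both → same outcome either way.
$3535.3: above both → same outcome either way.
$1330.5: below both → same outcome either way.
$3650.4: above both → same outcome either way.
$299.9: below both → same outcome either way.
Count: 0.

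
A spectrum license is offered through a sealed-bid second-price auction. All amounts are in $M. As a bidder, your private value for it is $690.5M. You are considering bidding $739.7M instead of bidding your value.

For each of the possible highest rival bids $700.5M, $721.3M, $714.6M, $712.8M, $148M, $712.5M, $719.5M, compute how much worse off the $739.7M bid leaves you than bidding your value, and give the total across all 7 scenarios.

$138.2M

The deviation costs you only when the competing bid falls strictly between $690.5M and $739.7M; elsewhere both bids give the same outcome.
$700.5M: truthful payoff $0M, deviation payoff −$10M → loss $10M.
$721.3M: truthful payoff $0M, deviation payoff −$30.8M → loss $30.8M.
$714.6M: truthful payoff $0M, deviation payoff −$24.1M → loss $24.1M.
$712.8M: truthful payoff $0M, deviation payoff −$22.3M → loss $22.3M.
$148M: outcomes coincide → loss $0M.
$712.5M: truthful payoff $0M, deviation payoff −$22M → loss $22M.
$719.5M: truthful payoff $0M, deviation payoff −$29M → loss $29M.
Total loss = $10M + $30.8M + $24.1M + $22.3M + $22M + $29M = $138.2M.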